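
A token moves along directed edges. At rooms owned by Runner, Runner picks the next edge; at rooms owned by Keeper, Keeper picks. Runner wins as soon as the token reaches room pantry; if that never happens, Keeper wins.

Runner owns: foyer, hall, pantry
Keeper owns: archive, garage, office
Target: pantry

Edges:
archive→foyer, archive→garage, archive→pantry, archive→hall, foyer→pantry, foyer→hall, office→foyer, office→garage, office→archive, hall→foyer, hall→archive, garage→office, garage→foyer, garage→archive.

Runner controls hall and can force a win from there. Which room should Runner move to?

foyer

A0 = {pantry}
A1: add {foyer} — foyer (Runner) has foyer→pantry.
A2: add {hall} — hall (Runner) has hall→foyer.
A3 = A2; e.g. office (Keeper) can still go to garage. Fixed point.
From hall, successor foyer is in the attractor (rank 1); the other successor archive is not.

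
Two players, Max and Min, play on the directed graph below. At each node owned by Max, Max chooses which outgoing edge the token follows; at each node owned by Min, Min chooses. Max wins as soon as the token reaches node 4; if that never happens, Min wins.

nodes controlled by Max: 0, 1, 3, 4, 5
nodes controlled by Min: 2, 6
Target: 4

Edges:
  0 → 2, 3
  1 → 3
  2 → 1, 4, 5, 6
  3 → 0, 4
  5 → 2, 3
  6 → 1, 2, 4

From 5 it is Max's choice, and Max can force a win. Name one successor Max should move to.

A0 = {4}
A1: add {3} — 3 (Max) has 3→4.
A2: add {0, 1, 5} — 0 (Max) has 0→3; 1 (Max) has 1→3; 5 (Max) has 5→3.
A3 = A2; e.g. 2 (Min) can still go to 6. Fixed point.
From 5, successor 3 is in the attractor (rank 1); the other successor 2 is not.

3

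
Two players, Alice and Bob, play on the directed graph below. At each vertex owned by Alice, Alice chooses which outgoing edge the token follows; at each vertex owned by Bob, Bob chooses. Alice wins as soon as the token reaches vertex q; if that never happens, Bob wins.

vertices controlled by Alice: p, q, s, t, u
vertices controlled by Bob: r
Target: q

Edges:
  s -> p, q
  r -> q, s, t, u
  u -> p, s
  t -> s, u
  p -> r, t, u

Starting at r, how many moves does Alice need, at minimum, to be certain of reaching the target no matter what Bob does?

3

A0 = {q}
A1: add {s} — s (Alice) has s→q.
A2: add {t, u} — t (Alice) has t→s; u (Alice) has u→s.
A3: add {p, r} — p (Alice) has p→t; r (Bob): all of {q, s, t, u} already in.
A3 = all vertices. Fixed point.
r enters the attractor at level 3, so Alice can force the target in 3 moves from there.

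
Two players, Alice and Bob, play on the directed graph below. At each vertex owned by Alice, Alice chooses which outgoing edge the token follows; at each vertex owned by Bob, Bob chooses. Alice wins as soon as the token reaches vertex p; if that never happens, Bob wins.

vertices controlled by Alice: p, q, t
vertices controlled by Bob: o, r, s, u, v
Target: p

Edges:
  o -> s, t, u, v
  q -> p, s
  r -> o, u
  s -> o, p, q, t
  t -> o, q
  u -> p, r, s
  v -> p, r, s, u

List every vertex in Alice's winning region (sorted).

p, q, t

A0 = {p}
A1: add {q} — q (Alice) has q→p.
A2: add {t} — t (Alice) has t→q.
A3 = A2; e.g. o (Bob) can still go to s. Fixed point.
Alice's winning region = {p, q, t}.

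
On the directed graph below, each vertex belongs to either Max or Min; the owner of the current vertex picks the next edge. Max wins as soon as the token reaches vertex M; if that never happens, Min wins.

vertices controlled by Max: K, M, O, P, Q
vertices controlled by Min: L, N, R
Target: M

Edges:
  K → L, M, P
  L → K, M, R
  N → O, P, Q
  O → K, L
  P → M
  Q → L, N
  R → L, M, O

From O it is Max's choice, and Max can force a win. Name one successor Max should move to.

A0 = {M}
A1: add {K, P} — K (Max) has K→M; P (Max) has P→M.
A2: add {O} — O (Max) has O→K.
A3 = A2; e.g. L (Min) can still go to R. Fixed point.
From O, successor K is in the attractor (rank 1); the other successor L is not.

K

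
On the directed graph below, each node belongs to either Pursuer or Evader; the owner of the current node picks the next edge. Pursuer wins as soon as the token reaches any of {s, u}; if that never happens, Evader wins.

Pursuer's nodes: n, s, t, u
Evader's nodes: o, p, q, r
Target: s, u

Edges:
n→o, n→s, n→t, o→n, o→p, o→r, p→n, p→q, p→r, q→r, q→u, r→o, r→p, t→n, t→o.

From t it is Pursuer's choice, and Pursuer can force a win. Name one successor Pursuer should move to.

A0 = {s, u}
A1: add {n} — n (Pursuer) has n→s.
A2: add {t} — t (Pursuer) has t→n.
A3 = A2; e.g. o (Evader) can still go to p. Fixed point.
From t, successor n is in the attractor (rank 1); the other successor o is not.

n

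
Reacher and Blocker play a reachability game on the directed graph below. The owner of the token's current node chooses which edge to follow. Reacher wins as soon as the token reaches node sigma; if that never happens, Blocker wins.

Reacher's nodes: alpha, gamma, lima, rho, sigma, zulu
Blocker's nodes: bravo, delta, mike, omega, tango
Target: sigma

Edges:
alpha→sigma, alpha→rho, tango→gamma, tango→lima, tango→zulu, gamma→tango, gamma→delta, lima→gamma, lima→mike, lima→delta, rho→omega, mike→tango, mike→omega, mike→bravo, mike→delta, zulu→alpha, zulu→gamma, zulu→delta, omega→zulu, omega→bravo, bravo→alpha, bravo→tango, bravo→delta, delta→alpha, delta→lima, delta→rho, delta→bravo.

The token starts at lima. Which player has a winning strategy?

Blocker

A0 = {sigma}
A1: add {alpha} — alpha (Reacher) has alpha→sigma.
A2: add {zulu} — zulu (Reacher) has zulu→alpha.
A3 = A2; e.g. tango (Blocker) can still go to gamma. Fixed point.
lima never enters the attractor, so Blocker can avoid the target forever.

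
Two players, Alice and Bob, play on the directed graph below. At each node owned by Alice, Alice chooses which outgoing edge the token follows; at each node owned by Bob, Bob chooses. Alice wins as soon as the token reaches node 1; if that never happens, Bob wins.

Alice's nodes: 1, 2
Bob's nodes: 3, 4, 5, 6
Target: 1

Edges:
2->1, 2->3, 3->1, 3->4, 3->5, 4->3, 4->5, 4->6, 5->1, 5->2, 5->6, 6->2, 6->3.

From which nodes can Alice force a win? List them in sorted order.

1, 2

A0 = {1}
A1: add {2} — 2 (Alice) has 2→1.
A2 = A1; e.g. 3 (Bob) can still go to 4. Fixed point.
Alice's winning region = {1, 2}.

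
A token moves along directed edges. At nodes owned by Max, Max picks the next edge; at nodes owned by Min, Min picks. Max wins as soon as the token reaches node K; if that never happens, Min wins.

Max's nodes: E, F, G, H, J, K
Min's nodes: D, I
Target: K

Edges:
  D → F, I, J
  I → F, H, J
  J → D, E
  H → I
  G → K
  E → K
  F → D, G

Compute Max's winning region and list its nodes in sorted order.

E, F, G, J, K

A0 = {K}
A1: add {E, G} — E (Max) has E→K; G (Max) has G→K.
A2: add {F, J} — F (Max) has F→G; J (Max) has J→E.
A3 = A2; e.g. D (Min) can still go to I. Fixed point.
Max's winning region = {E, F, G, J, K}.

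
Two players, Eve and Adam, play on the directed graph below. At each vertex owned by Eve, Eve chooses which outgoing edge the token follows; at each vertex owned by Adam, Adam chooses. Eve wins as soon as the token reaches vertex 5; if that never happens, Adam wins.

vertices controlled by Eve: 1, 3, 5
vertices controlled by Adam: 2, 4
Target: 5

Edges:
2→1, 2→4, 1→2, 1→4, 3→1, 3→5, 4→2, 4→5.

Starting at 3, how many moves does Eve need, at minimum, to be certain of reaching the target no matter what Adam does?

A0 = {5}
A1: add {3} — 3 (Eve) has 3→5.
A2 = A1; e.g. 1 (Eve) has no edge into A1. Fixed point.
3 enters the attractor at level 1, so Eve can force the target in 1 move from there.

1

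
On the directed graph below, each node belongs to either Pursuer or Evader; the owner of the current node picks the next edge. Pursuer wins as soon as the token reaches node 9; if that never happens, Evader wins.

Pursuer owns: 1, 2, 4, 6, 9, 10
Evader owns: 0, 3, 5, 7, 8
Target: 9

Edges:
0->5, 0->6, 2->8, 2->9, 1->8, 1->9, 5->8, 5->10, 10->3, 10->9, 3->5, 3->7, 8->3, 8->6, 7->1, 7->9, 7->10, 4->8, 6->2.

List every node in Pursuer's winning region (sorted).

A0 = {9}
A1: add {1, 2, 10} — 1 (Pursuer) has 1→9; 2 (Pursuer) has 2→9; 10 (Pursuer) has 10→9.
A2: add {6, 7} — 6 (Pursuer) has 6→2; 7 (Evader): all of {1, 9, 10} already in.
A3 = A2; e.g. 0 (Evader) can still go to 5. Fixed point.
Pursuer's winning region = {1, 2, 6, 7, 9, 10}.

1, 2, 6, 7, 9, 10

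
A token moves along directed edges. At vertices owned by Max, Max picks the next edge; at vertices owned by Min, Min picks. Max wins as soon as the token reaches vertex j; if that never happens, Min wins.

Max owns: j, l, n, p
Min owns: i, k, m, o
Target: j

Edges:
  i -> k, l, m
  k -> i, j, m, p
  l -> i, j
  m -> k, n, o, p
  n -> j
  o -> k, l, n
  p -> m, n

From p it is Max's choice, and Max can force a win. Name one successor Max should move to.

n

A0 = {j}
A1: add {l, n} — l (Max) has l→j; n (Max) has n→j.
A2: add {p} — p (Max) has p→n.
A3 = A2; e.g. i (Min) can still go to k. Fixed point.
From p, successor n is in the attractor (rank 1); the other successor m is not.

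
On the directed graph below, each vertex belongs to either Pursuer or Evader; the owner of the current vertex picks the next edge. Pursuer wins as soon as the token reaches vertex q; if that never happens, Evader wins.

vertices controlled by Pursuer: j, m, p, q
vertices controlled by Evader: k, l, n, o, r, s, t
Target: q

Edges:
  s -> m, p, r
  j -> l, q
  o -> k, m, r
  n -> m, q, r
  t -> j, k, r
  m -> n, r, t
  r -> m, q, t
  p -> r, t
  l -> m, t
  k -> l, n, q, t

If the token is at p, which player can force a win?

A0 = {q}
A1: add {j} — j (Pursuer) has j→q.
A2 = A1; e.g. k (Evader) can still go to l. Fixed point.
p never enters the attractor, so Evader can avoid the target forever.

Evader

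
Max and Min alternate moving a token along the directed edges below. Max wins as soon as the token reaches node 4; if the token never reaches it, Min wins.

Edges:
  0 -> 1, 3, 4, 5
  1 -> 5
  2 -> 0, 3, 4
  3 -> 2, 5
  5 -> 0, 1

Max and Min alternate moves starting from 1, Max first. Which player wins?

Min

Track states (vertex, player-to-move).
A0 = {(4,Max), (4,Min)}
A1: add {(0,Max), (2,Max)}.
A2 = A1; e.g. (0,Min) stays out. (1,Max) never enters ⇒ Min avoids the target.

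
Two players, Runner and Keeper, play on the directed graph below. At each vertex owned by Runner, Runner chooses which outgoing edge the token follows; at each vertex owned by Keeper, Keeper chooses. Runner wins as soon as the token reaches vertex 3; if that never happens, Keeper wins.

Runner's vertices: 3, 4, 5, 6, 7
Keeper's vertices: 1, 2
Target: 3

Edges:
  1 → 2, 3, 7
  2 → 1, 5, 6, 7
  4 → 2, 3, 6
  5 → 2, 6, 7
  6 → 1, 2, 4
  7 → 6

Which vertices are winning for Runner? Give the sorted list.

A0 = {3}
A1: add {4} — 4 (Runner) has 4→3.
A2: add {6} — 6 (Runner) has 6→4.
A3: add {5, 7} — 5 (Runner) has 5→6; 7 (Runner) has 7→6.
A4 = A3; e.g. 1 (Keeper) can still go to 2. Fixed point.
Runner's winning region = {3, 4, 5, 6, 7}.

3, 4, 5, 6, 7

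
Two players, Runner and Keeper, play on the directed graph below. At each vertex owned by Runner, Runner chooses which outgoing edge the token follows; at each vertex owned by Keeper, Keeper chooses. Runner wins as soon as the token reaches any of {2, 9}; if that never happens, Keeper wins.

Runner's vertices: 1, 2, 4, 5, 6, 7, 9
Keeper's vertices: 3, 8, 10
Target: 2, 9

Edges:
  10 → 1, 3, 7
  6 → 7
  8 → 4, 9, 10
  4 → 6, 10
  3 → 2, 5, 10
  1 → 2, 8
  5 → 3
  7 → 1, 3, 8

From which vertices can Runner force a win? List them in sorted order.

1, 2, 4, 6, 7, 9

A0 = {2, 9}
A1: add {1} — 1 (Runner) has 1→2.
A2: add {7} — 7 (Runner) has 7→1.
A3: add {6} — 6 (Runner) has 6→7.
A4: add {4} — 4 (Runner) has 4→6.
A5 = A4; e.g. 3 (Keeper) can still go to 5. Fixed point.
Runner's winning region = {1, 2, 4, 6, 7, 9}.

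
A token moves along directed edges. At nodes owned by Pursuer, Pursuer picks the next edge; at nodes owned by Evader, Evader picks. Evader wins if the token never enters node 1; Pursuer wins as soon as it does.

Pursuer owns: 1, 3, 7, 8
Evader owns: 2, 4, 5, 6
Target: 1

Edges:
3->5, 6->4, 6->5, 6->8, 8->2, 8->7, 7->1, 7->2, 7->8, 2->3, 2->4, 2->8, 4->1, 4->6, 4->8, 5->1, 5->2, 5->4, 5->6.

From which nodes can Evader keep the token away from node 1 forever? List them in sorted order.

2, 3, 4, 5, 6

A0 = {1}
A1: add {7} — 7 (Pursuer) has 7→1.
A2: add {8} — 8 (Pursuer) has 8→7.
A3 = A2; e.g. 2 (Evader) can still go to 3. Fixed point.
Pursuer's attractor = {1, 7, 8}; Evader avoids the target exactly from the complement.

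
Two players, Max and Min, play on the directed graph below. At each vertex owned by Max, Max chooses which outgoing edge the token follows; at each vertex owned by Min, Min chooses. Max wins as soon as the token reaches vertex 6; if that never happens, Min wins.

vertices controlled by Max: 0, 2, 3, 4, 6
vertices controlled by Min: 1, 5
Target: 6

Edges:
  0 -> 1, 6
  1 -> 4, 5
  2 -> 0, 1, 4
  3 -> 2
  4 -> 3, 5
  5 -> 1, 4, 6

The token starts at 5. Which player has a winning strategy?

Min

A0 = {6}
A1: add {0} — 0 (Max) has 0→6.
A2: add {2} — 2 (Max) has 2→0.
A3: add {3} — 3 (Max) has 3→2.
A4: add {4} — 4 (Max) has 4→3.
A5 = A4; e.g. 1 (Min) can still go to 5. Fixed point.
5 never enters the attractor, so Min can avoid the target forever.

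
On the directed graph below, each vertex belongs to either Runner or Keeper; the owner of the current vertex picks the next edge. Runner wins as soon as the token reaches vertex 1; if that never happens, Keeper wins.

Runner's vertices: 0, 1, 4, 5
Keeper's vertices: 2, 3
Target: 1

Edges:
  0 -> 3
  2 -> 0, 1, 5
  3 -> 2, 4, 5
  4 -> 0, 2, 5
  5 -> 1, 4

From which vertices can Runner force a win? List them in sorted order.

A0 = {1}
A1: add {5} — 5 (Runner) has 5→1.
A2: add {4} — 4 (Runner) has 4→5.
A3 = A2; e.g. 0 (Runner) has no edge into A2. Fixed point.
Runner's winning region = {1, 4, 5}.

1, 4, 5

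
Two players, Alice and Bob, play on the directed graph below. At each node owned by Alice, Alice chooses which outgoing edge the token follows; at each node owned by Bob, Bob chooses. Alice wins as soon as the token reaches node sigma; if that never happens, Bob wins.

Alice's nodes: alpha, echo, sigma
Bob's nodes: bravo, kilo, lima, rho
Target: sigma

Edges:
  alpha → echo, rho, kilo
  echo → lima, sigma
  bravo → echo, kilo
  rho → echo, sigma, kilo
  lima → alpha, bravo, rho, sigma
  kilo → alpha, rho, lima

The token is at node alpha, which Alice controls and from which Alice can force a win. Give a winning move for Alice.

A0 = {sigma}
A1: add {echo} — echo (Alice) has echo→sigma.
A2: add {alpha} — alpha (Alice) has alpha→echo.
A3 = A2; e.g. bravo (Bob) can still go to kilo. Fixed point.
From alpha, successor echo is in the attractor (rank 1); the other successors kilo, rho are not.

echo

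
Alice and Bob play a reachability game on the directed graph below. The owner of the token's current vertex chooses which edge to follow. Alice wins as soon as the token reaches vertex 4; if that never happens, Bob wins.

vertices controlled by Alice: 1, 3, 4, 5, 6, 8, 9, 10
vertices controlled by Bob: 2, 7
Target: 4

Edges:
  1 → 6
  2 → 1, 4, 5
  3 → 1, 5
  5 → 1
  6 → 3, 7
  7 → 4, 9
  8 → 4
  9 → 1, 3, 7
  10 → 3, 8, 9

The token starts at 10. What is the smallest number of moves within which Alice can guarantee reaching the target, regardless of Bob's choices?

A0 = {4}
A1: add {8} — 8 (Alice) has 8→4.
A2: add {10} — 10 (Alice) has 10→8.
A3 = A2; e.g. 1 (Alice) has no edge into A2. Fixed point.
10 enters the attractor at level 2, so Alice can force the target in 2 moves from there.

2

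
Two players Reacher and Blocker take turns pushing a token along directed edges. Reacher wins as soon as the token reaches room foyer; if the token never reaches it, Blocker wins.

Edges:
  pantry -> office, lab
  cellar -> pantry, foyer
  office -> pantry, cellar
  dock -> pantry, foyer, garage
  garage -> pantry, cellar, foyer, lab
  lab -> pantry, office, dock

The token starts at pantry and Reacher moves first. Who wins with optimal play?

Blocker

Track states (vertex, player-to-move).
A0 = {(foyer,Reacher), (foyer,Blocker)}
A1: add {(cellar,Reacher), (dock,Reacher), (garage,Reacher)}.
A2 = A1; e.g. (pantry,Reacher) stays out. (pantry,Reacher) never enters ⇒ Blocker avoids the target.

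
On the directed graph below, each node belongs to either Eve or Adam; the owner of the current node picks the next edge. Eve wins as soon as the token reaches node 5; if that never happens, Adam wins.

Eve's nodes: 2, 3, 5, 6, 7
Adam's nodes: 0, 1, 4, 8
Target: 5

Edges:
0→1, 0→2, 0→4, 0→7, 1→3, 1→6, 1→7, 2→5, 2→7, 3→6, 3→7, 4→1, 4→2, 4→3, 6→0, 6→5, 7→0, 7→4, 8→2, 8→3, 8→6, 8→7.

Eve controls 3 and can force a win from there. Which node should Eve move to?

A0 = {5}
A1: add {2, 6} — 2 (Eve) has 2→5; 6 (Eve) has 6→5.
A2: add {3} — 3 (Eve) has 3→6.
A3 = A2; e.g. 0 (Adam) can still go to 1. Fixed point.
From 3, successor 6 is in the attractor (rank 1); the other successor 7 is not.

6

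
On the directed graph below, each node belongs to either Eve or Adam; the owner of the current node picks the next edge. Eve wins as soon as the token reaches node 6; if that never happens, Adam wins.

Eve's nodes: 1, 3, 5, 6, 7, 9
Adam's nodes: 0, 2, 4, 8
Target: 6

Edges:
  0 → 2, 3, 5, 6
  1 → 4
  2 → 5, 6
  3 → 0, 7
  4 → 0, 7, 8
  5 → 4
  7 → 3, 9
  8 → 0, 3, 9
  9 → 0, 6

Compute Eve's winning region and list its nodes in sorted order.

3, 6, 7, 9

A0 = {6}
A1: add {9} — 9 (Eve) has 9→6.
A2: add {7} — 7 (Eve) has 7→9.
A3: add {3} — 3 (Eve) has 3→7.
A4 = A3; e.g. 0 (Adam) can still go to 2. Fixed point.
Eve's winning region = {3, 6, 7, 9}.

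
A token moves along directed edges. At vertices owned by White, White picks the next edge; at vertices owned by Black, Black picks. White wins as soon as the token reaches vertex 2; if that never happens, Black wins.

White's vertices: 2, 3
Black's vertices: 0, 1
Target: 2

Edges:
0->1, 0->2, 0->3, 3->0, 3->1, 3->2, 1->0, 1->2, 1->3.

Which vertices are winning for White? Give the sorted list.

A0 = {2}
A1: add {3} — 3 (White) has 3→2.
A2 = A1; e.g. 0 (Black) can still go to 1. Fixed point.
White's winning region = {2, 3}.

2, 3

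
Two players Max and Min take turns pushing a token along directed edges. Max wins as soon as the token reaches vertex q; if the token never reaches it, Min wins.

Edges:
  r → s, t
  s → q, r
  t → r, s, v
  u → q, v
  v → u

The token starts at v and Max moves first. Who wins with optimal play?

Track states (vertex, player-to-move).
A0 = {(q,Max), (q,Min)}
A1: add {(s,Max), (u,Max)}.
A2: add {(v,Min)}.
A3: add {(t,Max)}.
A4: add {(r,Min)}.
A5 = A4; e.g. (r,Max) stays out. (v,Max) never enters ⇒ Min avoids the target.

Min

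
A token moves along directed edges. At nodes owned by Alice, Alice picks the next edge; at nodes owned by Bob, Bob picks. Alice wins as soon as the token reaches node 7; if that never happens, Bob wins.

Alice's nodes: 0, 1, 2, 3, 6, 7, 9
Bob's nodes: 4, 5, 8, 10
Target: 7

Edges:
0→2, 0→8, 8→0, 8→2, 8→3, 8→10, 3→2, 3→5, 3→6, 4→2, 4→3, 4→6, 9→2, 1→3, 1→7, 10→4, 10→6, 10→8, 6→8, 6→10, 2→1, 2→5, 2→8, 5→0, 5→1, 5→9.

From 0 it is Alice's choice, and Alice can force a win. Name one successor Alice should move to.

A0 = {7}
A1: add {1} — 1 (Alice) has 1→7.
A2: add {2} — 2 (Alice) has 2→1.
A3: add {0, 3, 9} — 0 (Alice) has 0→2; 3 (Alice) has 3→2; 9 (Alice) has 9→2.
A4: add {5} — 5 (Bob): all of {0, 1, 9} already in.
A5 = A4; e.g. 4 (Bob) can still go to 6. Fixed point.
From 0, successor 2 is in the attractor (rank 2); the other successor 8 is not.

2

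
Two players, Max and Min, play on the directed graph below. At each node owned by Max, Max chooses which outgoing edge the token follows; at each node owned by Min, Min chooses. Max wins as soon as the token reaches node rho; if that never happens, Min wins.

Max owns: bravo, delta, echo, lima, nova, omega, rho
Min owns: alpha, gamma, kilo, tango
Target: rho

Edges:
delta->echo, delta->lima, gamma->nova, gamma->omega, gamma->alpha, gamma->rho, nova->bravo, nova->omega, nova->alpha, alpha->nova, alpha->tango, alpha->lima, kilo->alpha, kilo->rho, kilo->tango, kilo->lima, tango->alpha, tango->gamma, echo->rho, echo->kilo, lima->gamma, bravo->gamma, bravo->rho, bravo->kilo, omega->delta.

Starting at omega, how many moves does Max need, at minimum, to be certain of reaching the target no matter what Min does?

A0 = {rho}
A1: add {bravo, echo} — bravo (Max) has bravo→rho; echo (Max) has echo→rho.
A2: add {delta, nova} — nova (Max) has nova→bravo; delta (Max) has delta→echo.
A3: add {omega} — omega (Max) has omega→delta.
A4 = A3; e.g. alpha (Min) can still go to tango. Fixed point.
omega enters the attractor at level 3, so Max can force the target in 3 moves from there.

3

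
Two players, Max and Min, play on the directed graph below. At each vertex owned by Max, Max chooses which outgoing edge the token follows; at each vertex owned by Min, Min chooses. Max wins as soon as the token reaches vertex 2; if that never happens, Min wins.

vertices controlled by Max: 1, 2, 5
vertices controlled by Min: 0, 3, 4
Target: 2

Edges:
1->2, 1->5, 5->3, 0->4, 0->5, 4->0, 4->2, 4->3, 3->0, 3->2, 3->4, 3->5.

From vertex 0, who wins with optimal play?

Min

A0 = {2}
A1: add {1} — 1 (Max) has 1→2.
A2 = A1; e.g. 0 (Min) can still go to 4. Fixed point.
0 never enters the attractor, so Min can avoid the target forever.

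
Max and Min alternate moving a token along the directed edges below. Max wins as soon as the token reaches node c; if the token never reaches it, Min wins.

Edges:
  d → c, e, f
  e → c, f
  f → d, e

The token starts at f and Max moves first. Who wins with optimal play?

Min

Track states (vertex, player-to-move).
A0 = {(c,Max), (c,Min)}
A1: add {(d,Max), (e,Max)}.
A2: add {(f,Min)}.
A3 = A2; e.g. (d,Min) stays out. (f,Max) never enters ⇒ Min avoids the target.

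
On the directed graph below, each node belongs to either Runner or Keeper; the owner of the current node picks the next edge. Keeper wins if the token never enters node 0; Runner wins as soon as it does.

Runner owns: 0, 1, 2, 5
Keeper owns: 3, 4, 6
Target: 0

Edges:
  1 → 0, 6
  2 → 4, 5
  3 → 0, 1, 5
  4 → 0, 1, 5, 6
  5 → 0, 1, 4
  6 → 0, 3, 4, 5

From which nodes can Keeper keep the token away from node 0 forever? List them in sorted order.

4, 6

A0 = {0}
A1: add {1, 5} — 1 (Runner) has 1→0; 5 (Runner) has 5→0.
A2: add {2, 3} — 2 (Runner) has 2→5; 3 (Keeper): all of {0, 1, 5} already in.
A3 = A2; e.g. 4 (Keeper) can still go to 6. Fixed point.
Runner's attractor = {0, 1, 2, 3, 5}; Keeper avoids the target exactly from the complement.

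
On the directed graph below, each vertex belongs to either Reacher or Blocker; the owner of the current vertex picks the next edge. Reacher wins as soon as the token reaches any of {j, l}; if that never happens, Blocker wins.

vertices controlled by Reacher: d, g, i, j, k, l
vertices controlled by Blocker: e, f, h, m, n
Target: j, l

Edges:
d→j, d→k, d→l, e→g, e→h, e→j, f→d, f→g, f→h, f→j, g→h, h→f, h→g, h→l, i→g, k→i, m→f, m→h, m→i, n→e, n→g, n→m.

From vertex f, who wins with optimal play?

Blocker

A0 = {j, l}
A1: add {d} — d (Reacher) has d→j.
A2 = A1; e.g. e (Blocker) can still go to g. Fixed point.
f never enters the attractor, so Blocker can avoid the target forever.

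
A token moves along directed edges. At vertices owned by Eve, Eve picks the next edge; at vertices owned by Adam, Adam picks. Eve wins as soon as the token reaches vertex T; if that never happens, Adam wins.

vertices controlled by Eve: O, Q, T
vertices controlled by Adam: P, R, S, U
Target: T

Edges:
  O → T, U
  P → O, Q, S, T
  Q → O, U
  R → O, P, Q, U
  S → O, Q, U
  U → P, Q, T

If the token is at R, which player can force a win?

A0 = {T}
A1: add {O} — O (Eve) has O→T.
A2: add {Q} — Q (Eve) has Q→O.
A3 = A2; e.g. P (Adam) can still go to S. Fixed point.
R never enters the attractor, so Adam can avoid the target forever.

Adam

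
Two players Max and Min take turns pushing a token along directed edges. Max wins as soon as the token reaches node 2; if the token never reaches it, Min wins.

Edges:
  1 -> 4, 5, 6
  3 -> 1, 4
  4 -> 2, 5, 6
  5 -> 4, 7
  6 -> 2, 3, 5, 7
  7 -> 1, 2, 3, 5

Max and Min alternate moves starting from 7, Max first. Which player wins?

Track states (vertex, player-to-move).
A0 = {(2,Max), (2,Min)}
A1: add {(4,Max), (6,Max), (7,Max)}.
(7,Max) ∈ A1 ⇒ Max forces the target.

Max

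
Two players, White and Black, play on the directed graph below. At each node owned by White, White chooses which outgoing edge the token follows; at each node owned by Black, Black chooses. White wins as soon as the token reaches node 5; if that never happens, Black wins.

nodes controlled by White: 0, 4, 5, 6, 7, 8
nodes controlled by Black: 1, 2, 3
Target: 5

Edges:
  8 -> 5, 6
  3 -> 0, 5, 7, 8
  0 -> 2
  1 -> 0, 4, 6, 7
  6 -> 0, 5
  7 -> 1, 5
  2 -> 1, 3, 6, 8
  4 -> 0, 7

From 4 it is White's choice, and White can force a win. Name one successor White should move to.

7

A0 = {5}
A1: add {6, 7, 8} — 6 (White) has 6→5; 7 (White) has 7→5; 8 (White) has 8→5.
A2: add {4} — 4 (White) has 4→7.
A3 = A2; e.g. 0 (White) has no edge into A2. Fixed point.
From 4, successor 7 is in the attractor (rank 1); the other successor 0 is not.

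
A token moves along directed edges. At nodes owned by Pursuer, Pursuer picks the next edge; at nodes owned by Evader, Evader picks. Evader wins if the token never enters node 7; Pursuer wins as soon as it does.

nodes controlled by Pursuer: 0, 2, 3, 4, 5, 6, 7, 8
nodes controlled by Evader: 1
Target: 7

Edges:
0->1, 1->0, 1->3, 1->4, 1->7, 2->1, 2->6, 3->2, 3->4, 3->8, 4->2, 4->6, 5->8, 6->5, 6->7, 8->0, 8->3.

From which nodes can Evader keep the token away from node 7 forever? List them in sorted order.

A0 = {7}
A1: add {6} — 6 (Pursuer) has 6→7.
A2: add {2, 4} — 2 (Pursuer) has 2→6; 4 (Pursuer) has 4→6.
A3: add {3} — 3 (Pursuer) has 3→2.
A4: add {8} — 8 (Pursuer) has 8→3.
A5: add {5} — 5 (Pursuer) has 5→8.
A6 = A5; e.g. 0 (Pursuer) has no edge into A5. Fixed point.
Pursuer's attractor = {2, 3, 4, 5, 6, 7, 8}; Evader avoids the target exactly from the complement.

0, 1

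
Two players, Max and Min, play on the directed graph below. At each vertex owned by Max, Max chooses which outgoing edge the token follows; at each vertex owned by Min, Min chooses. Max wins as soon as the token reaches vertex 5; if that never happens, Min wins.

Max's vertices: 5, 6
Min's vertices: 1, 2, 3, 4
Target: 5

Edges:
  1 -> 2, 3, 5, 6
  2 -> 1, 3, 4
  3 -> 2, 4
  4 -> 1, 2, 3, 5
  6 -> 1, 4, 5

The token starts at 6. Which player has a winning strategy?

A0 = {5}
A1: add {6} — 6 (Max) has 6→5.
A2 = A1; e.g. 1 (Min) can still go to 2. Fixed point.
6 ∈ A1, so Max can force the target.

Max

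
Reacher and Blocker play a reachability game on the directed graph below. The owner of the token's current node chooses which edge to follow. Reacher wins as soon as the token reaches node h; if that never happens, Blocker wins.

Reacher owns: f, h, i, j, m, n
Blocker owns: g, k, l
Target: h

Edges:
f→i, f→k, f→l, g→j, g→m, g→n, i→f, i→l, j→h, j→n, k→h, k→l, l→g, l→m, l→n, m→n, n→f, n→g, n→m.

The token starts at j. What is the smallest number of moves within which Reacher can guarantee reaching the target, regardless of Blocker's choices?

1

A0 = {h}
A1: add {j} — j (Reacher) has j→h.
A2 = A1; e.g. f (Reacher) has no edge into A1. Fixed point.
j enters the attractor at level 1, so Reacher can force the target in 1 move from there.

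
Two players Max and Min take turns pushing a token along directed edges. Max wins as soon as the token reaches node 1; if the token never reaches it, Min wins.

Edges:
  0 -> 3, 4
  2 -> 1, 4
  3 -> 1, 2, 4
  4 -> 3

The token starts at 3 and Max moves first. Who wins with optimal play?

Max

Track states (vertex, player-to-move).
A0 = {(1,Max), (1,Min)}
A1: add {(2,Max), (3,Max)}.
(3,Max) ∈ A1 ⇒ Max forces the target.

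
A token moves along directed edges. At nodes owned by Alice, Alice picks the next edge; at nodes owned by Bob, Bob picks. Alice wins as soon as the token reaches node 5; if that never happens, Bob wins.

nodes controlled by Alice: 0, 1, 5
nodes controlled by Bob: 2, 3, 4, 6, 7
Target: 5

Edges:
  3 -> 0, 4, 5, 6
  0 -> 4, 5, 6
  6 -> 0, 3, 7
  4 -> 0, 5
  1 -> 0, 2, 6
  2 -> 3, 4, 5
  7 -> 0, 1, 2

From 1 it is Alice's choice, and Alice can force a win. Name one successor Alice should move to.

A0 = {5}
A1: add {0} — 0 (Alice) has 0→5.
A2: add {1, 4} — 1 (Alice) has 1→0; 4 (Bob): all of {0, 5} already in.
A3 = A2; e.g. 2 (Bob) can still go to 3. Fixed point.
From 1, successor 0 is in the attractor (rank 1); the other successors 2, 6 are not.

0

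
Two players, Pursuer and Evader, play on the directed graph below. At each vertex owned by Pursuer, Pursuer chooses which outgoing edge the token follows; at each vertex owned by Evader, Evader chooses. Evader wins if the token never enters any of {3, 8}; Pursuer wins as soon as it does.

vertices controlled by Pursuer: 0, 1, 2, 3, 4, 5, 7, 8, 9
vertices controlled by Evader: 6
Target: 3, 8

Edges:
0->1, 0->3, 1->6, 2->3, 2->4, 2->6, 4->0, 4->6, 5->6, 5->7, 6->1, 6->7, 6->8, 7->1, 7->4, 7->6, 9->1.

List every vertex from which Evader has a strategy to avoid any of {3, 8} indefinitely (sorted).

1, 6, 9

A0 = {3, 8}
A1: add {0, 2} — 0 (Pursuer) has 0→3; 2 (Pursuer) has 2→3.
A2: add {4} — 4 (Pursuer) has 4→0.
A3: add {7} — 7 (Pursuer) has 7→4.
A4: add {5} — 5 (Pursuer) has 5→7.
A5 = A4; e.g. 1 (Pursuer) has no edge into A4. Fixed point.
Pursuer's attractor = {0, 2, 3, 4, 5, 7, 8}; Evader avoids the target exactly from the complement.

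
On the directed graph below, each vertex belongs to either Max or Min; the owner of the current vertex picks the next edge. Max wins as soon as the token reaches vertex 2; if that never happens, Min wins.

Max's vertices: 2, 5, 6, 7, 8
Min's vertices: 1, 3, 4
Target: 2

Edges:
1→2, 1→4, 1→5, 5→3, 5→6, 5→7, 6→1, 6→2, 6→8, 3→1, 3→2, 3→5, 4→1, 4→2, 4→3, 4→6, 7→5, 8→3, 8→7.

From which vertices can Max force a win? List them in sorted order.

2, 5, 6, 7, 8

A0 = {2}
A1: add {6} — 6 (Max) has 6→2.
A2: add {5} — 5 (Max) has 5→6.
A3: add {7} — 7 (Max) has 7→5.
A4: add {8} — 8 (Max) has 8→7.
A5 = A4; e.g. 1 (Min) can still go to 4. Fixed point.
Max's winning region = {2, 5, 6, 7, 8}.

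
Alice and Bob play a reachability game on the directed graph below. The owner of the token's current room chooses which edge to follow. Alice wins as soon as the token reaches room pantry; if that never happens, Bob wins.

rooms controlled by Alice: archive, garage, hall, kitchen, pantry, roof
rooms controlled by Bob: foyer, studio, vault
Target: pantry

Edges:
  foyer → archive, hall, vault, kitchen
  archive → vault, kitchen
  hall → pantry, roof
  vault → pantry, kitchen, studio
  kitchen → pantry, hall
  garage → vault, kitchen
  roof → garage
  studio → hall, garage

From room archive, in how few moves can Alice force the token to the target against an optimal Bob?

2

A0 = {pantry}
A1: add {hall, kitchen} — hall (Alice) has hall→pantry; kitchen (Alice) has kitchen→pantry.
A2: add {archive, garage} — archive (Alice) has archive→kitchen; garage (Alice) has garage→kitchen.
archive enters the attractor at level 2, so Alice can force the target in 2 moves from there.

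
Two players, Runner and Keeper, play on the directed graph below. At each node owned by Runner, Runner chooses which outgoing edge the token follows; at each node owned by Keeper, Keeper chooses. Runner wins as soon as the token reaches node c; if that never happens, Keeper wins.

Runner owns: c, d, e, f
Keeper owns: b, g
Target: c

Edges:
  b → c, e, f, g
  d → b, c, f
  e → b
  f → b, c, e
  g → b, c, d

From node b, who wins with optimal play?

Keeper

A0 = {c}
A1: add {d, f} — d (Runner) has d→c; f (Runner) has f→c.
A2 = A1; e.g. b (Keeper) can still go to e. Fixed point.
b never enters the attractor, so Keeper can avoid the target forever.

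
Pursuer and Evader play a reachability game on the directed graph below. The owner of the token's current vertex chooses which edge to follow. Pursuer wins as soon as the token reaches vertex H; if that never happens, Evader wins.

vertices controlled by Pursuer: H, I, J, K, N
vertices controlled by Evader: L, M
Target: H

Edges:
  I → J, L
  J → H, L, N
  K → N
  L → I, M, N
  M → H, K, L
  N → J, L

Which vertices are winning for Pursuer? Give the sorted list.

A0 = {H}
A1: add {J} — J (Pursuer) has J→H.
A2: add {I, N} — I (Pursuer) has I→J; N (Pursuer) has N→J.
A3: add {K} — K (Pursuer) has K→N.
A4 = A3; e.g. L (Evader) can still go to M. Fixed point.
Pursuer's winning region = {H, I, J, K, N}.

H, I, J, K, N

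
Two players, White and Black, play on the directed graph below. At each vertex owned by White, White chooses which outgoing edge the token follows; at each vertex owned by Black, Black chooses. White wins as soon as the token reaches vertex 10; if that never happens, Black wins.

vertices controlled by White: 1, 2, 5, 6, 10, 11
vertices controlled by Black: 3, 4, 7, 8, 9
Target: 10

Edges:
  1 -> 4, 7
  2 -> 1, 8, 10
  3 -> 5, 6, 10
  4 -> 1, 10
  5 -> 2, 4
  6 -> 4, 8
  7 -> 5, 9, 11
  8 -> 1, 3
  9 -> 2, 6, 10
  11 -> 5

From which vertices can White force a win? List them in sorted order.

2, 5, 10, 11

A0 = {10}
A1: add {2} — 2 (White) has 2→10.
A2: add {5} — 5 (White) has 5→2.
A3: add {11} — 11 (White) has 11→5.
A4 = A3; e.g. 1 (White) has no edge into A3. Fixed point.
White's winning region = {2, 5, 10, 11}.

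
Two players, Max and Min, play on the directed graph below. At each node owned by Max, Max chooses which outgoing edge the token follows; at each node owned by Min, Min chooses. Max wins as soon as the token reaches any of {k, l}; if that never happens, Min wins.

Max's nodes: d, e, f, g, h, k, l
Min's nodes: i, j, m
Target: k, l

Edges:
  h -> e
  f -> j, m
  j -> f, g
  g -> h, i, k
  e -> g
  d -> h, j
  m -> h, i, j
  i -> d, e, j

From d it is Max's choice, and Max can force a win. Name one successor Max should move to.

A0 = {k, l}
A1: add {g} — g (Max) has g→k.
A2: add {e} — e (Max) has e→g.
A3: add {h} — h (Max) has h→e.
A4: add {d} — d (Max) has d→h.
A5 = A4; e.g. f (Max) has no edge into A4. Fixed point.
From d, successor h is in the attractor (rank 3); the other successor j is not.

h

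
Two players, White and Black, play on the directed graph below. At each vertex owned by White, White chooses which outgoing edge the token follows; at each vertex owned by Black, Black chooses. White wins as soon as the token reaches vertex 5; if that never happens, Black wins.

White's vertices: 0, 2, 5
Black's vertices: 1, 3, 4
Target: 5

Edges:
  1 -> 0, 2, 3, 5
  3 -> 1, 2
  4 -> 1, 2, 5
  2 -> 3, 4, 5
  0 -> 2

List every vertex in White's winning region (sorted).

0, 2, 5

A0 = {5}
A1: add {2} — 2 (White) has 2→5.
A2: add {0} — 0 (White) has 0→2.
A3 = A2; e.g. 1 (Black) can still go to 3. Fixed point.
White's winning region = {0, 2, 5}.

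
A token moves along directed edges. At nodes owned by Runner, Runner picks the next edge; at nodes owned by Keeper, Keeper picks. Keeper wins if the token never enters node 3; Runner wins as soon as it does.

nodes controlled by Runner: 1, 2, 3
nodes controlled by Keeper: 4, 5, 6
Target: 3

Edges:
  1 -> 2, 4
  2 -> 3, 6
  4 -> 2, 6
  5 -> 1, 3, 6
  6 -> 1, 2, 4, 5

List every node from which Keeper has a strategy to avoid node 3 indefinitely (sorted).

A0 = {3}
A1: add {2} — 2 (Runner) has 2→3.
A2: add {1} — 1 (Runner) has 1→2.
A3 = A2; e.g. 4 (Keeper) can still go to 6. Fixed point.
Runner's attractor = {1, 2, 3}; Keeper avoids the target exactly from the complement.

4, 5, 6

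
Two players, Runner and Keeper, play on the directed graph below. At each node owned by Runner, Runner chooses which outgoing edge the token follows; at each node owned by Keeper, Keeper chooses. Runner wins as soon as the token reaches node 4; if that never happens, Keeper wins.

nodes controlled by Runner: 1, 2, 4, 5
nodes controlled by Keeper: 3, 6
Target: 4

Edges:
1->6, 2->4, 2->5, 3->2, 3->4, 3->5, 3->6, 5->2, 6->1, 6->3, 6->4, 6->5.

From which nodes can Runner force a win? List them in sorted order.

A0 = {4}
A1: add {2} — 2 (Runner) has 2→4.
A2: add {5} — 5 (Runner) has 5→2.
A3 = A2; e.g. 1 (Runner) has no edge into A2. Fixed point.
Runner's winning region = {2, 4, 5}.

2, 4, 5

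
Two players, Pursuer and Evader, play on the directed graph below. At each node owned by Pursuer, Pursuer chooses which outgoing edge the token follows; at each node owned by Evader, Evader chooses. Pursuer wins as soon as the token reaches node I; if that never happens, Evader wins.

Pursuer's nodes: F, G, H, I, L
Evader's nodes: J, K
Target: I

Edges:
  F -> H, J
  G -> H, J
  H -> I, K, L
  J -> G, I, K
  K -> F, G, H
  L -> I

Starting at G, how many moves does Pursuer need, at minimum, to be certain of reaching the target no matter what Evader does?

A0 = {I}
A1: add {H, L} — H (Pursuer) has H→I; L (Pursuer) has L→I.
A2: add {F, G} — F (Pursuer) has F→H; G (Pursuer) has G→H.
G enters the attractor at level 2, so Pursuer can force the target in 2 moves from there.

2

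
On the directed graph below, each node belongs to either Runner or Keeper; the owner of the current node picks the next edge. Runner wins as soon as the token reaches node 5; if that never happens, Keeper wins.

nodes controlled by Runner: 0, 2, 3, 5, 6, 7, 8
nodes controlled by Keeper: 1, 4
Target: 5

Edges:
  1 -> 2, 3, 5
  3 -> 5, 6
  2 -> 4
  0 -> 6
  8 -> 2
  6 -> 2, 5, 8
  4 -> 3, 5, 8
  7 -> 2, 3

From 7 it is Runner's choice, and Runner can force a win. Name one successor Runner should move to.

3

A0 = {5}
A1: add {3, 6} — 3 (Runner) has 3→5; 6 (Runner) has 6→5.
A2: add {0, 7} — 0 (Runner) has 0→6; 7 (Runner) has 7→3.
A3 = A2; e.g. 1 (Keeper) can still go to 2. Fixed point.
From 7, successor 3 is in the attractor (rank 1); the other successor 2 is not.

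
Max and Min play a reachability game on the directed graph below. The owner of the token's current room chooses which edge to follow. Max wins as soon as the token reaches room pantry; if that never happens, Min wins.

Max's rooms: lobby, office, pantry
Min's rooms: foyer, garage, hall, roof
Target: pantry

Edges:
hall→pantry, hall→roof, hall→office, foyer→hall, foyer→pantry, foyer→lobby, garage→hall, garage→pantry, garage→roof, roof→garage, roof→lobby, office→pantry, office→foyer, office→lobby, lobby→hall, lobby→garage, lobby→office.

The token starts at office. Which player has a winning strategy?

A0 = {pantry}
A1: add {office} — office (Max) has office→pantry.
office ∈ A1, so Max can force the target.

Max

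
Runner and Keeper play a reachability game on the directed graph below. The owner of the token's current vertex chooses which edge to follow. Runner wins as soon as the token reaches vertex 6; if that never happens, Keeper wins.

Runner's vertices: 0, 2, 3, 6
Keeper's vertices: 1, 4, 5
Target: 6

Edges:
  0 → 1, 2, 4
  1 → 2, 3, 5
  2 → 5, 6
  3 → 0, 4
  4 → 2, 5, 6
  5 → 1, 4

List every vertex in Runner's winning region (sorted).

0, 2, 3, 6

A0 = {6}
A1: add {2} — 2 (Runner) has 2→6.
A2: add {0} — 0 (Runner) has 0→2.
A3: add {3} — 3 (Runner) has 3→0.
A4 = A3; e.g. 1 (Keeper) can still go to 5. Fixed point.
Runner's winning region = {0, 2, 3, 6}.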